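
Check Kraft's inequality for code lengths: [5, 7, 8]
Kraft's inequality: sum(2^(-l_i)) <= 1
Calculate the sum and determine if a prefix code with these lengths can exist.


Sum = 2^(-5) + 2^(-7) + 2^(-8)
    = 0.03125 + 0.0078125 + 0.00390625
    = 11/256 = 0.04296875
Since 0.04296875 <= 1, Kraft's inequality IS satisfied.
A prefix code with these lengths CAN exist.

Kraft sum = 0.04296875. Satisfied.


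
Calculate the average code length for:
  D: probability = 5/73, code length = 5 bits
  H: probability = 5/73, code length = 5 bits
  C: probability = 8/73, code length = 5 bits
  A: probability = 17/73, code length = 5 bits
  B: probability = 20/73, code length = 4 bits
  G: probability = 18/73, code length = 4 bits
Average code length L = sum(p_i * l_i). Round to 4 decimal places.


Weighted contributions p_i * l_i:
  D: (5/73) * 5 = 25/73
  H: (5/73) * 5 = 25/73
  C: (8/73) * 5 = 40/73
  A: (17/73) * 5 = 85/73
  B: (20/73) * 4 = 80/73
  G: (18/73) * 4 = 72/73
Sum = (25 + 25 + 40 + 85 + 80 + 72)/73 = 327/73

L = 327/73 = 4.4795 bits/symbol


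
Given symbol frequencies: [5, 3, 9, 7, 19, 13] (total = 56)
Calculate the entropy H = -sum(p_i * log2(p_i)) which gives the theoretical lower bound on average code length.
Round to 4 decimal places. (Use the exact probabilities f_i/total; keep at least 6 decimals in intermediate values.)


Per-symbol terms -p_i * log2(p_i) with p_i = f_i/56:
  p = 5/56 = 0.089286: log2(p) = -3.485427, -p*log2(p) = 0.311199
  p = 3/56 = 0.053571: log2(p) = -4.222392, -p*log2(p) = 0.226200
  p = 9/56 = 0.160714: log2(p) = -2.637430, -p*log2(p) = 0.423873
  p = 7/56 = 0.125000: log2(p) = -3.000000, -p*log2(p) = 0.375000
  p = 19/56 = 0.339286: log2(p) = -1.559427, -p*log2(p) = 0.529091
  p = 13/56 = 0.232143: log2(p) = -2.106915, -p*log2(p) = 0.489105
H = 0.311199 + 0.226200 + 0.423873 + 0.375000 + 0.529091 + 0.489105 = 2.354468

H = 2.3545 bits/symbol


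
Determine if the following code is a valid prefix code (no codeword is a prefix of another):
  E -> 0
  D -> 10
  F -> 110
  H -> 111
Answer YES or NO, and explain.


Checking each pair (does one codeword prefix another?):
  E='0' vs D='10': no prefix
  E='0' vs F='110': no prefix
  E='0' vs H='111': no prefix
  D='10' vs E='0': no prefix
  D='10' vs F='110': no prefix
  D='10' vs H='111': no prefix
  F='110' vs E='0': no prefix
  F='110' vs D='10': no prefix
  F='110' vs H='111': no prefix
  H='111' vs E='0': no prefix
  H='111' vs D='10': no prefix
  H='111' vs F='110': no prefix
No violation found over all pairs.

YES -- this is a valid prefix code. No codeword is a prefix of any other codeword.


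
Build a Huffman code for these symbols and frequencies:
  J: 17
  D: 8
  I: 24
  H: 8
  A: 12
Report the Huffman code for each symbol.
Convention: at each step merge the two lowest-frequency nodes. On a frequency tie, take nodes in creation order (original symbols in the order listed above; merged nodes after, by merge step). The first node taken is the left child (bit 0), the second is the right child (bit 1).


Huffman tree construction:
Step 1: Merge D(8) + H(8) = 16
Step 2: Merge A(12) + (D+H)(16) = 28
Step 3: Merge J(17) + I(24) = 41
Step 4: Merge (A+(D+H))(28) + (J+I)(41) = 69
Read each symbol's code off the tree from the root (left child = 0, right child = 1).

Codes:
  J: 10 (length 2)
  D: 010 (length 3)
  I: 11 (length 2)
  H: 011 (length 3)
  A: 00 (length 2)
Average code length: 154/69 = 2.2319 bits/symbol


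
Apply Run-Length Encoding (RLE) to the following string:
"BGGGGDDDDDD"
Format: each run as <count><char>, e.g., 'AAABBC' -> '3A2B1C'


Scanning runs left to right:
  i=0: run of 'B' x 1 -> '1B'
  i=1: run of 'G' x 4 -> '4G'
  i=5: run of 'D' x 6 -> '6D'

RLE = 1B4G6D


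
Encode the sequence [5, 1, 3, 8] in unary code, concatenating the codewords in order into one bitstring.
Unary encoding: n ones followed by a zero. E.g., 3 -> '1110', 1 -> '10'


Encode each number as n ones followed by a terminating 0:
  5 -> 111110 (6 bits)
  1 -> 10 (2 bits)
  3 -> 1110 (4 bits)
  8 -> 111111110 (9 bits)
Total length = 6 + 2 + 4 + 9 = 21 bits.

Unary([5, 1, 3, 8]) = 111110101110111111110 (21 bits)


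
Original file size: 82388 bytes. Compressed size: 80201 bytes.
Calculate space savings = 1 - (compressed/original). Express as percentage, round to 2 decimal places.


ratio = compressed/original = 80201/82388 = 0.973455
savings = 1 - ratio = 1 - 0.973455 = 0.026545
as a percentage: 0.026545 * 100 = 2.65%

Space savings = 1 - 80201/82388 = 2.65%


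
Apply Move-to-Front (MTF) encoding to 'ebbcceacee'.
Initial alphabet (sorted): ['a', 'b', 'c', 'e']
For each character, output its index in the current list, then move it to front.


MTF encoding:
'e': index 3 in ['a', 'b', 'c', 'e'] -> ['e', 'a', 'b', 'c']
'b': index 2 in ['e', 'a', 'b', 'c'] -> ['b', 'e', 'a', 'c']
'b': index 0 in ['b', 'e', 'a', 'c'] -> ['b', 'e', 'a', 'c']
'c': index 3 in ['b', 'e', 'a', 'c'] -> ['c', 'b', 'e', 'a']
'c': index 0 in ['c', 'b', 'e', 'a'] -> ['c', 'b', 'e', 'a']
'e': index 2 in ['c', 'b', 'e', 'a'] -> ['e', 'c', 'b', 'a']
'a': index 3 in ['e', 'c', 'b', 'a'] -> ['a', 'e', 'c', 'b']
'c': index 2 in ['a', 'e', 'c', 'b'] -> ['c', 'a', 'e', 'b']
'e': index 2 in ['c', 'a', 'e', 'b'] -> ['e', 'c', 'a', 'b']
'e': index 0 in ['e', 'c', 'a', 'b'] -> ['e', 'c', 'a', 'b']


Output: [3, 2, 0, 3, 0, 2, 3, 2, 2, 0]


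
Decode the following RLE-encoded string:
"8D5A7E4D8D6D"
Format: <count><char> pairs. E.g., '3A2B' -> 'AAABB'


Expanding each <count><char> pair:
  8D -> 'DDDDDDDD'
  5A -> 'AAAAA'
  7E -> 'EEEEEEE'
  4D -> 'DDDD'
  8D -> 'DDDDDDDD'
  6D -> 'DDDDDD'

Decoded = DDDDDDDDAAAAAEEEEEEEDDDDDDDDDDDDDDDDDD


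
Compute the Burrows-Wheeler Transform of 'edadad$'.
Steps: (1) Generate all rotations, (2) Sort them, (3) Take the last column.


Rotations (sorted):
  0: $edadad -> last char: d
  1: ad$edad -> last char: d
  2: adad$ed -> last char: d
  3: d$edada -> last char: a
  4: dad$eda -> last char: a
  5: dadad$e -> last char: e
  6: edadad$ -> last char: $


BWT = dddaae$


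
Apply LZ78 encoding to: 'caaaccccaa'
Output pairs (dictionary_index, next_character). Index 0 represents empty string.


LZ78 encoding steps:
Dictionary: {0: ''}
Step 1: w='' (idx 0), next='c' -> output (0, 'c'), add 'c' as idx 1
Step 2: w='' (idx 0), next='a' -> output (0, 'a'), add 'a' as idx 2
Step 3: w='a' (idx 2), next='a' -> output (2, 'a'), add 'aa' as idx 3
Step 4: w='c' (idx 1), next='c' -> output (1, 'c'), add 'cc' as idx 4
Step 5: w='cc' (idx 4), next='a' -> output (4, 'a'), add 'cca' as idx 5
Step 6: w='a' (idx 2), end of input -> output (2, '')


Encoded: [(0, 'c'), (0, 'a'), (2, 'a'), (1, 'c'), (4, 'a'), (2, '')]


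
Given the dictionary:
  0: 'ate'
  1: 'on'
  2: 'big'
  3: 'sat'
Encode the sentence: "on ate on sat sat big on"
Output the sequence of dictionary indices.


Look up each word in the dictionary:
  'on' -> 1
  'ate' -> 0
  'on' -> 1
  'sat' -> 3
  'sat' -> 3
  'big' -> 2
  'on' -> 1

Encoded: [1, 0, 1, 3, 3, 2, 1]


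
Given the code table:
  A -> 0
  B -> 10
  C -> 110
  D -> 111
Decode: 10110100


Decoding:
10 -> B
110 -> C
10 -> B
0 -> A


Result: BCBA


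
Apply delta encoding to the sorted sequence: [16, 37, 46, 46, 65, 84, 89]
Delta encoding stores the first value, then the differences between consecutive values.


First value: 16
Deltas:
  37 - 16 = 21
  46 - 37 = 9
  46 - 46 = 0
  65 - 46 = 19
  84 - 65 = 19
  89 - 84 = 5


Delta encoded: [16, 21, 9, 0, 19, 19, 5]


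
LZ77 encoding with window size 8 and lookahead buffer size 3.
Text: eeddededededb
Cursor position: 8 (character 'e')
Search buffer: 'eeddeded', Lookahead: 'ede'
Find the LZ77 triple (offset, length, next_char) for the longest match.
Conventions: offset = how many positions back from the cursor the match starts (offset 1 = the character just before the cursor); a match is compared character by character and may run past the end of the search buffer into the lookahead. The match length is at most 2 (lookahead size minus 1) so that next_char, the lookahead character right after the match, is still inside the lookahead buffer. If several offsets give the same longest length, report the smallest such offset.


Try each offset into the search buffer:
  offset=1 (pos 7, char 'd'): match length 0
  offset=2 (pos 6, char 'e'): match length 2
  offset=3 (pos 5, char 'd'): match length 0
  offset=4 (pos 4, char 'e'): match length 2
  offset=5 (pos 3, char 'd'): match length 0
  offset=6 (pos 2, char 'd'): match length 0
  offset=7 (pos 1, char 'e'): match length 2
  offset=8 (pos 0, char 'e'): match length 1
Longest match has length 2, found at offsets 2, 4, 7; take the smallest, offset 2.
next_char = character at position 8 + 2 = 10 -> 'e'

Best match: offset=2, length=2 (matching 'ed' starting at position 6)
LZ77 triple: (2, 2, 'e')


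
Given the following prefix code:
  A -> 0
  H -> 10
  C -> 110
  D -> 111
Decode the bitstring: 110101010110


Decoding step by step:
Bits 110 -> C
Bits 10 -> H
Bits 10 -> H
Bits 10 -> H
Bits 110 -> C


Decoded message: CHHHC


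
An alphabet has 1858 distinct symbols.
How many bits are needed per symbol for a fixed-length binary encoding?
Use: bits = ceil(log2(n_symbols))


log2(1858) = 10.8595
Bracket: 2^10 = 1024 < 1858 <= 2^11 = 2048
So ceil(log2(1858)) = 11

bits = ceil(log2(1858)) = ceil(10.8595) = 11 bits


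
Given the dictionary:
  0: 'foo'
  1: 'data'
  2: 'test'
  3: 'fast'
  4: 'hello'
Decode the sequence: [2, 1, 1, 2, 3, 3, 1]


Look up each index in the dictionary:
  2 -> 'test'
  1 -> 'data'
  1 -> 'data'
  2 -> 'test'
  3 -> 'fast'
  3 -> 'fast'
  1 -> 'data'

Decoded: "test data data test fast fast data"


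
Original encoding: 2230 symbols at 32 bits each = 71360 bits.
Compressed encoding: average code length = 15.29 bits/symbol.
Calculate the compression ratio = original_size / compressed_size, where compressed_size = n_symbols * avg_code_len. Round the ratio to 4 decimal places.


original_size = n_symbols * orig_bits = 2230 * 32 = 71360 bits
compressed_size = n_symbols * avg_code_len = 2230 * 15.29 = 34096.7 bits
ratio = original_size / compressed_size = 71360 / 34096.7 = 2.0929

Compression ratio = 2.0929


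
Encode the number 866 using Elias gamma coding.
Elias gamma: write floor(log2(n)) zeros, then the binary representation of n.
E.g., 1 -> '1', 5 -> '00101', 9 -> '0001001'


num_bits = floor(log2(866)) + 1 = 10
leading_zeros = num_bits - 1 = 9
binary(866) = 1101100010

Elias gamma(866) = '000000000' + '1101100010' = 0000000001101100010 (19 bits)


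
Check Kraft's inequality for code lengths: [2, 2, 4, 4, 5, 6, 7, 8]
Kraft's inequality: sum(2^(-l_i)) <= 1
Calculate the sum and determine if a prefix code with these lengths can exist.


Sum = 2^(-2) + 2^(-2) + 2^(-4) + 2^(-4) + 2^(-5) + 2^(-6) + 2^(-7) + 2^(-8)
    = 0.25 + 0.25 + 0.0625 + 0.0625 + 0.03125 + 0.015625 + 0.0078125 + 0.00390625
    = 175/256 = 0.68359375
Since 0.68359375 <= 1, Kraft's inequality IS satisfied.
A prefix code with these lengths CAN exist.

Kraft sum = 0.68359375. Satisfied.


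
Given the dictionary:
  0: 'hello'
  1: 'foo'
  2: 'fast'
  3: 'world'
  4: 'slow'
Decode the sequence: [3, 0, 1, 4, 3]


Look up each index in the dictionary:
  3 -> 'world'
  0 -> 'hello'
  1 -> 'foo'
  4 -> 'slow'
  3 -> 'world'

Decoded: "world hello foo slow world"


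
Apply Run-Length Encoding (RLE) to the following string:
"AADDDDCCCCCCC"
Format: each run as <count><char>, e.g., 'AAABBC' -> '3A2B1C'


Scanning runs left to right:
  i=0: run of 'A' x 2 -> '2A'
  i=2: run of 'D' x 4 -> '4D'
  i=6: run of 'C' x 7 -> '7C'

RLE = 2A4D7C


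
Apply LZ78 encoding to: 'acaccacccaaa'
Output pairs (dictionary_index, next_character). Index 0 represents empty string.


LZ78 encoding steps:
Dictionary: {0: ''}
Step 1: w='' (idx 0), next='a' -> output (0, 'a'), add 'a' as idx 1
Step 2: w='' (idx 0), next='c' -> output (0, 'c'), add 'c' as idx 2
Step 3: w='a' (idx 1), next='c' -> output (1, 'c'), add 'ac' as idx 3
Step 4: w='c' (idx 2), next='a' -> output (2, 'a'), add 'ca' as idx 4
Step 5: w='c' (idx 2), next='c' -> output (2, 'c'), add 'cc' as idx 5
Step 6: w='ca' (idx 4), next='a' -> output (4, 'a'), add 'caa' as idx 6
Step 7: w='a' (idx 1), end of input -> output (1, '')


Encoded: [(0, 'a'), (0, 'c'), (1, 'c'), (2, 'a'), (2, 'c'), (4, 'a'), (1, '')]


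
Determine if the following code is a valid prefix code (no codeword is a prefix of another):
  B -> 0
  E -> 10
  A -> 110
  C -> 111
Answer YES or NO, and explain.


Checking each pair (does one codeword prefix another?):
  B='0' vs E='10': no prefix
  B='0' vs A='110': no prefix
  B='0' vs C='111': no prefix
  E='10' vs B='0': no prefix
  E='10' vs A='110': no prefix
  E='10' vs C='111': no prefix
  A='110' vs B='0': no prefix
  A='110' vs E='10': no prefix
  A='110' vs C='111': no prefix
  C='111' vs B='0': no prefix
  C='111' vs E='10': no prefix
  C='111' vs A='110': no prefix
No violation found over all pairs.

YES -- this is a valid prefix code. No codeword is a prefix of any other codeword.


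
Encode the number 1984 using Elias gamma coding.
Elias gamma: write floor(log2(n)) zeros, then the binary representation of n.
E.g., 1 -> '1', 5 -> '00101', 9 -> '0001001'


num_bits = floor(log2(1984)) + 1 = 11
leading_zeros = num_bits - 1 = 10
binary(1984) = 11111000000

Elias gamma(1984) = '0000000000' + '11111000000' = 000000000011111000000 (21 bits)


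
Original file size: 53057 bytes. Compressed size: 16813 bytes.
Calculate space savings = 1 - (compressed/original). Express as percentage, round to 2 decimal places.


ratio = compressed/original = 16813/53057 = 0.316886
savings = 1 - ratio = 1 - 0.316886 = 0.683114
as a percentage: 0.683114 * 100 = 68.31%

Space savings = 1 - 16813/53057 = 68.31%


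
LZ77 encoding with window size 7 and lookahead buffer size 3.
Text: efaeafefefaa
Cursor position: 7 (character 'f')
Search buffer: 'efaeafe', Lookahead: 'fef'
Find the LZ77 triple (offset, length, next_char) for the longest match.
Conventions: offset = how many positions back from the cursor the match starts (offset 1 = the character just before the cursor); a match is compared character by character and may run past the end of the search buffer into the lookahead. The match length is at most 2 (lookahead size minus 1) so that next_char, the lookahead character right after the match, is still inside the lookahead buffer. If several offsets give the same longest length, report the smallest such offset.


Try each offset into the search buffer:
  offset=1 (pos 6, char 'e'): match length 0
  offset=2 (pos 5, char 'f'): match length 2
  offset=3 (pos 4, char 'a'): match length 0
  offset=4 (pos 3, char 'e'): match length 0
  offset=5 (pos 2, char 'a'): match length 0
  offset=6 (pos 1, char 'f'): match length 1
  offset=7 (pos 0, char 'e'): match length 0
Longest match has length 2 at offset 2.
next_char = character at position 7 + 2 = 9 -> 'f'

Best match: offset=2, length=2 (matching 'fe' starting at position 5)
LZ77 triple: (2, 2, 'f')


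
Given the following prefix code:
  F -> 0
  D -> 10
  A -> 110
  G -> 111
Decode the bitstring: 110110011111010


Decoding step by step:
Bits 110 -> A
Bits 110 -> A
Bits 0 -> F
Bits 111 -> G
Bits 110 -> A
Bits 10 -> D


Decoded message: AAFGAD


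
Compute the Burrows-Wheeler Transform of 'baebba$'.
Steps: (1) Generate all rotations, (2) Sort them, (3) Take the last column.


Rotations (sorted):
  0: $baebba -> last char: a
  1: a$baebb -> last char: b
  2: aebba$b -> last char: b
  3: ba$baeb -> last char: b
  4: baebba$ -> last char: $
  5: bba$bae -> last char: e
  6: ebba$ba -> last char: a


BWT = abbb$ea


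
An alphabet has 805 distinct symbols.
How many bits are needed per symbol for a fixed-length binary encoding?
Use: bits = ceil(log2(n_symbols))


log2(805) = 9.6528
Bracket: 2^9 = 512 < 805 <= 2^10 = 1024
So ceil(log2(805)) = 10

bits = ceil(log2(805)) = ceil(9.6528) = 10 bits


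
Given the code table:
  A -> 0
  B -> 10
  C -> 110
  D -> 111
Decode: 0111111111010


Decoding:
0 -> A
111 -> D
111 -> D
111 -> D
0 -> A
10 -> B


Result: ADDDAB


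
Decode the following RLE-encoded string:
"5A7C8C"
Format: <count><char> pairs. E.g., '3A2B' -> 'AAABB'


Expanding each <count><char> pair:
  5A -> 'AAAAA'
  7C -> 'CCCCCCC'
  8C -> 'CCCCCCCC'

Decoded = AAAAACCCCCCCCCCCCCCC


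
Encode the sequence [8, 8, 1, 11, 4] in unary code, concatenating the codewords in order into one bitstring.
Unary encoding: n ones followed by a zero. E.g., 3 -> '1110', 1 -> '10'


Encode each number as n ones followed by a terminating 0:
  8 -> 111111110 (9 bits)
  8 -> 111111110 (9 bits)
  1 -> 10 (2 bits)
  11 -> 111111111110 (12 bits)
  4 -> 11110 (5 bits)
Total length = 9 + 9 + 2 + 12 + 5 = 37 bits.

Unary([8, 8, 1, 11, 4]) = 1111111101111111101011111111111011110 (37 bits)


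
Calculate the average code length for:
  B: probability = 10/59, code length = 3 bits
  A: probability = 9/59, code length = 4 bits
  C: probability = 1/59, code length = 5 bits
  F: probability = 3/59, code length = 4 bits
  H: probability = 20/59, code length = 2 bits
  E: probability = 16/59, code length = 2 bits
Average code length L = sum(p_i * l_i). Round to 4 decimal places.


Weighted contributions p_i * l_i:
  B: (10/59) * 3 = 30/59
  A: (9/59) * 4 = 36/59
  C: (1/59) * 5 = 5/59
  F: (3/59) * 4 = 12/59
  H: (20/59) * 2 = 40/59
  E: (16/59) * 2 = 32/59
Sum = (30 + 36 + 5 + 12 + 40 + 32)/59 = 155/59

L = 155/59 = 2.6271 bits/symbol


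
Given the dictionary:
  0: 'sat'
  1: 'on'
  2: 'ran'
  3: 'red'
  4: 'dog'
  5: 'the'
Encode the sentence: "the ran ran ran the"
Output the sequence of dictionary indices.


Look up each word in the dictionary:
  'the' -> 5
  'ran' -> 2
  'ran' -> 2
  'ran' -> 2
  'the' -> 5

Encoded: [5, 2, 2, 2, 5]


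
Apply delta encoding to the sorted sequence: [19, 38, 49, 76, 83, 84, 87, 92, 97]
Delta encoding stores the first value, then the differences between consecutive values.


First value: 19
Deltas:
  38 - 19 = 19
  49 - 38 = 11
  76 - 49 = 27
  83 - 76 = 7
  84 - 83 = 1
  87 - 84 = 3
  92 - 87 = 5
  97 - 92 = 5


Delta encoded: [19, 19, 11, 27, 7, 1, 3, 5, 5]


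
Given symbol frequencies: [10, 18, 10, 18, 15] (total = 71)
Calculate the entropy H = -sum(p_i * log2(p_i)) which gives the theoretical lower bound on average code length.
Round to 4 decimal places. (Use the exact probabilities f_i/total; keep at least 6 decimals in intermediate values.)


Per-symbol terms -p_i * log2(p_i) with p_i = f_i/71:
  p = 10/71 = 0.140845: log2(p) = -2.827819, -p*log2(p) = 0.398284
  p = 18/71 = 0.253521: log2(p) = -1.979822, -p*log2(p) = 0.501927
  p = 10/71 = 0.140845: log2(p) = -2.827819, -p*log2(p) = 0.398284
  p = 18/71 = 0.253521: log2(p) = -1.979822, -p*log2(p) = 0.501927
  p = 15/71 = 0.211268: log2(p) = -2.242857, -p*log2(p) = 0.473843
H = 0.398284 + 0.501927 + 0.398284 + 0.501927 + 0.473843 = 2.274265

H = 2.2743 bits/symbol


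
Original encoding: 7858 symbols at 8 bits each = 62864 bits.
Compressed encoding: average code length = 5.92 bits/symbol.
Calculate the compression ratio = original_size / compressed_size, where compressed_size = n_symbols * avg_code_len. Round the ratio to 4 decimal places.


original_size = n_symbols * orig_bits = 7858 * 8 = 62864 bits
compressed_size = n_symbols * avg_code_len = 7858 * 5.92 = 46519.36 bits
ratio = original_size / compressed_size = 62864 / 46519.36 = 1.3514

Compression ratio = 1.3514


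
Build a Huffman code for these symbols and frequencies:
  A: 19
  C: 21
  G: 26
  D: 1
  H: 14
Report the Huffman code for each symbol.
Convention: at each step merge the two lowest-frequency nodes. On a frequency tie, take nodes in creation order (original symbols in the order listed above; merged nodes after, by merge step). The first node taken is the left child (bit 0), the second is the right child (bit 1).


Huffman tree construction:
Step 1: Merge D(1) + H(14) = 15
Step 2: Merge (D+H)(15) + A(19) = 34
Step 3: Merge C(21) + G(26) = 47
Step 4: Merge ((D+H)+A)(34) + (C+G)(47) = 81
Read each symbol's code off the tree from the root (left child = 0, right child = 1).

Codes:
  A: 01 (length 2)
  C: 10 (length 2)
  G: 11 (length 2)
  D: 000 (length 3)
  H: 001 (length 3)
Average code length: 177/81 = 2.1852 bits/symbol


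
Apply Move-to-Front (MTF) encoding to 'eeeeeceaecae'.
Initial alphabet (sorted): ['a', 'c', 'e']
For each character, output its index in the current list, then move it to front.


MTF encoding:
'e': index 2 in ['a', 'c', 'e'] -> ['e', 'a', 'c']
'e': index 0 in ['e', 'a', 'c'] -> ['e', 'a', 'c']
'e': index 0 in ['e', 'a', 'c'] -> ['e', 'a', 'c']
'e': index 0 in ['e', 'a', 'c'] -> ['e', 'a', 'c']
'e': index 0 in ['e', 'a', 'c'] -> ['e', 'a', 'c']
'c': index 2 in ['e', 'a', 'c'] -> ['c', 'e', 'a']
'e': index 1 in ['c', 'e', 'a'] -> ['e', 'c', 'a']
'a': index 2 in ['e', 'c', 'a'] -> ['a', 'e', 'c']
'e': index 1 in ['a', 'e', 'c'] -> ['e', 'a', 'c']
'c': index 2 in ['e', 'a', 'c'] -> ['c', 'e', 'a']
'a': index 2 in ['c', 'e', 'a'] -> ['a', 'c', 'e']
'e': index 2 in ['a', 'c', 'e'] -> ['e', 'a', 'c']


Output: [2, 0, 0, 0, 0, 2, 1, 2, 1, 2, 2, 2]


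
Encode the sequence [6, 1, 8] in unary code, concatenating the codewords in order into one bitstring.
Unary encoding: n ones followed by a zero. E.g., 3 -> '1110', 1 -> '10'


Encode each number as n ones followed by a terminating 0:
  6 -> 1111110 (7 bits)
  1 -> 10 (2 bits)
  8 -> 111111110 (9 bits)
Total length = 7 + 2 + 9 = 18 bits.

Unary([6, 1, 8]) = 111111010111111110 (18 bits)


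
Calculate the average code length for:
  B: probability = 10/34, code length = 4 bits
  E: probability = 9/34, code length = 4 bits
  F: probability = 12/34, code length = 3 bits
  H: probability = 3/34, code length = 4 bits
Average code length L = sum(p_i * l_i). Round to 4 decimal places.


Weighted contributions p_i * l_i:
  B: (10/34) * 4 = 40/34
  E: (9/34) * 4 = 36/34
  F: (12/34) * 3 = 36/34
  H: (3/34) * 4 = 12/34
Sum = (40 + 36 + 36 + 12)/34 = 124/34

L = 124/34 = 3.6471 bits/symbol


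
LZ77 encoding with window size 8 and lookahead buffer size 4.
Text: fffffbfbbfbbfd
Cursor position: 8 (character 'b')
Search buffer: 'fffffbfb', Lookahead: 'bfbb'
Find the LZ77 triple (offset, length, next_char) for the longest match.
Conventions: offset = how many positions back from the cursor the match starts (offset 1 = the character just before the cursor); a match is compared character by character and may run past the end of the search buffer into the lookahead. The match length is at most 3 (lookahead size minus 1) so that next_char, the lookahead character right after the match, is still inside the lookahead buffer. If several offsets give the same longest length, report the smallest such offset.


Try each offset into the search buffer:
  offset=1 (pos 7, char 'b'): match length 1
  offset=2 (pos 6, char 'f'): match length 0
  offset=3 (pos 5, char 'b'): match length 3
  offset=4 (pos 4, char 'f'): match length 0
  offset=5 (pos 3, char 'f'): match length 0
  offset=6 (pos 2, char 'f'): match length 0
  offset=7 (pos 1, char 'f'): match length 0
  offset=8 (pos 0, char 'f'): match length 0
Longest match has length 3 at offset 3.
next_char = character at position 8 + 3 = 11 -> 'b'

Best match: offset=3, length=3 (matching 'bfb' starting at position 5)
LZ77 triple: (3, 3, 'b')


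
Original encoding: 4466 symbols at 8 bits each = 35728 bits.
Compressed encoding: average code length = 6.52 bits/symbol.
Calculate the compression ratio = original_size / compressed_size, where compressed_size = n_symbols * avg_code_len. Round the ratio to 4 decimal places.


original_size = n_symbols * orig_bits = 4466 * 8 = 35728 bits
compressed_size = n_symbols * avg_code_len = 4466 * 6.52 = 29118.32 bits
ratio = original_size / compressed_size = 35728 / 29118.32 = 1.227

Compression ratio = 1.227


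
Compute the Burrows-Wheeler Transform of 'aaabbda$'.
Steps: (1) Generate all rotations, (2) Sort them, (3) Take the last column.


Rotations (sorted):
  0: $aaabbda -> last char: a
  1: a$aaabbd -> last char: d
  2: aaabbda$ -> last char: $
  3: aabbda$a -> last char: a
  4: abbda$aa -> last char: a
  5: bbda$aaa -> last char: a
  6: bda$aaab -> last char: b
  7: da$aaabb -> last char: b


BWT = ad$aaabb


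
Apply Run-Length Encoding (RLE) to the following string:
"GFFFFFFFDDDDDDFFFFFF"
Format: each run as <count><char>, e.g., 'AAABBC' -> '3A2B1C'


Scanning runs left to right:
  i=0: run of 'G' x 1 -> '1G'
  i=1: run of 'F' x 7 -> '7F'
  i=8: run of 'D' x 6 -> '6D'
  i=14: run of 'F' x 6 -> '6F'

RLE = 1G7F6D6F


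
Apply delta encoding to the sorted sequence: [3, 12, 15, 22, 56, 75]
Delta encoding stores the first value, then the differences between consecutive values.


First value: 3
Deltas:
  12 - 3 = 9
  15 - 12 = 3
  22 - 15 = 7
  56 - 22 = 34
  75 - 56 = 19


Delta encoded: [3, 9, 3, 7, 34, 19]


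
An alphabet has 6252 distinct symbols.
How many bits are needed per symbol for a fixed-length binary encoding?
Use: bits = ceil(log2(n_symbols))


log2(6252) = 12.6101
Bracket: 2^12 = 4096 < 6252 <= 2^13 = 8192
So ceil(log2(6252)) = 13

bits = ceil(log2(6252)) = ceil(12.6101) = 13 bits


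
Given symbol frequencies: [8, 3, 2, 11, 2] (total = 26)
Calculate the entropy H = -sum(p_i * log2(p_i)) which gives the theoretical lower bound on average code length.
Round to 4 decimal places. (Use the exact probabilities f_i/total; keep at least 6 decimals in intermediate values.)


Per-symbol terms -p_i * log2(p_i) with p_i = f_i/26:
  p = 8/26 = 0.307692: log2(p) = -1.700440, -p*log2(p) = 0.523212
  p = 3/26 = 0.115385: log2(p) = -3.115477, -p*log2(p) = 0.359478
  p = 2/26 = 0.076923: log2(p) = -3.700440, -p*log2(p) = 0.284649
  p = 11/26 = 0.423077: log2(p) = -1.241008, -p*log2(p) = 0.525042
  p = 2/26 = 0.076923: log2(p) = -3.700440, -p*log2(p) = 0.284649
H = 0.523212 + 0.359478 + 0.284649 + 0.525042 + 0.284649 = 1.977030

H = 1.977 bits/symbol


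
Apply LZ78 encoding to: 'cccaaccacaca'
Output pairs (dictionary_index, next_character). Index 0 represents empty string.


LZ78 encoding steps:
Dictionary: {0: ''}
Step 1: w='' (idx 0), next='c' -> output (0, 'c'), add 'c' as idx 1
Step 2: w='c' (idx 1), next='c' -> output (1, 'c'), add 'cc' as idx 2
Step 3: w='' (idx 0), next='a' -> output (0, 'a'), add 'a' as idx 3
Step 4: w='a' (idx 3), next='c' -> output (3, 'c'), add 'ac' as idx 4
Step 5: w='c' (idx 1), next='a' -> output (1, 'a'), add 'ca' as idx 5
Step 6: w='ca' (idx 5), next='c' -> output (5, 'c'), add 'cac' as idx 6
Step 7: w='a' (idx 3), end of input -> output (3, '')


Encoded: [(0, 'c'), (1, 'c'), (0, 'a'), (3, 'c'), (1, 'a'), (5, 'c'), (3, '')]


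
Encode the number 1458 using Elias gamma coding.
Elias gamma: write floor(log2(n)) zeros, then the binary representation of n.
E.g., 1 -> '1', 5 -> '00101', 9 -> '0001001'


num_bits = floor(log2(1458)) + 1 = 11
leading_zeros = num_bits - 1 = 10
binary(1458) = 10110110010

Elias gamma(1458) = '0000000000' + '10110110010' = 000000000010110110010 (21 bits)


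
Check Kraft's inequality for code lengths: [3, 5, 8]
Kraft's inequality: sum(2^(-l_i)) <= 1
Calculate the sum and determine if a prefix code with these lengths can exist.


Sum = 2^(-3) + 2^(-5) + 2^(-8)
    = 0.125 + 0.03125 + 0.00390625
    = 41/256 = 0.16015625
Since 0.16015625 <= 1, Kraft's inequality IS satisfied.
A prefix code with these lengths CAN exist.

Kraft sum = 0.16015625. Satisfied.


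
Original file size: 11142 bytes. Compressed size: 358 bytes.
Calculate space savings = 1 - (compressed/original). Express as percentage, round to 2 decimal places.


ratio = compressed/original = 358/11142 = 0.032131
savings = 1 - ratio = 1 - 0.032131 = 0.967869
as a percentage: 0.967869 * 100 = 96.79%

Space savings = 1 - 358/11142 = 96.79%


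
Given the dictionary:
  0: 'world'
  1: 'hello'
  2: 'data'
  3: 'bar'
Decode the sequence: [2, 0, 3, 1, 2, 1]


Look up each index in the dictionary:
  2 -> 'data'
  0 -> 'world'
  3 -> 'bar'
  1 -> 'hello'
  2 -> 'data'
  1 -> 'hello'

Decoded: "data world bar hello data hello"


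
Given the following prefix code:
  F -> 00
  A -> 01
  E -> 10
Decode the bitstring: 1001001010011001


Decoding step by step:
Bits 10 -> E
Bits 01 -> A
Bits 00 -> F
Bits 10 -> E
Bits 10 -> E
Bits 01 -> A
Bits 10 -> E
Bits 01 -> A


Decoded message: EAFEEAEA


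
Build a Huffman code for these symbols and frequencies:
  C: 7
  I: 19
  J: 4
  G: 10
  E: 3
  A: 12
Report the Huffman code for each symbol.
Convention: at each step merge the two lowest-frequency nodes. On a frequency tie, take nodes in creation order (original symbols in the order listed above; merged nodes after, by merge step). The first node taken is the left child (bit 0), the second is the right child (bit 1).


Huffman tree construction:
Step 1: Merge E(3) + J(4) = 7
Step 2: Merge C(7) + (E+J)(7) = 14
Step 3: Merge G(10) + A(12) = 22
Step 4: Merge (C+(E+J))(14) + I(19) = 33
Step 5: Merge (G+A)(22) + ((C+(E+J))+I)(33) = 55
Read each symbol's code off the tree from the root (left child = 0, right child = 1).

Codes:
  C: 100 (length 3)
  I: 11 (length 2)
  J: 1011 (length 4)
  G: 00 (length 2)
  E: 1010 (length 4)
  A: 01 (length 2)
Average code length: 131/55 = 2.3818 bits/symbol


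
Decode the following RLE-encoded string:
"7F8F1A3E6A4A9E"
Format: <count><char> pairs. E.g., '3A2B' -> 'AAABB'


Expanding each <count><char> pair:
  7F -> 'FFFFFFF'
  8F -> 'FFFFFFFF'
  1A -> 'A'
  3E -> 'EEE'
  6A -> 'AAAAAA'
  4A -> 'AAAA'
  9E -> 'EEEEEEEEE'

Decoded = FFFFFFFFFFFFFFFAEEEAAAAAAAAAAEEEEEEEEE


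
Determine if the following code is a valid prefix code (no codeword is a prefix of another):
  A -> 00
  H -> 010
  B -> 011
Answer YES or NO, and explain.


Checking each pair (does one codeword prefix another?):
  A='00' vs H='010': no prefix
  A='00' vs B='011': no prefix
  H='010' vs A='00': no prefix
  H='010' vs B='011': no prefix
  B='011' vs A='00': no prefix
  B='011' vs H='010': no prefix
No violation found over all pairs.

YES -- this is a valid prefix code. No codeword is a prefix of any other codeword.


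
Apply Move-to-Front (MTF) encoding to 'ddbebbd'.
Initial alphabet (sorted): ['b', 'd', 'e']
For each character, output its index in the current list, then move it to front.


MTF encoding:
'd': index 1 in ['b', 'd', 'e'] -> ['d', 'b', 'e']
'd': index 0 in ['d', 'b', 'e'] -> ['d', 'b', 'e']
'b': index 1 in ['d', 'b', 'e'] -> ['b', 'd', 'e']
'e': index 2 in ['b', 'd', 'e'] -> ['e', 'b', 'd']
'b': index 1 in ['e', 'b', 'd'] -> ['b', 'e', 'd']
'b': index 0 in ['b', 'e', 'd'] -> ['b', 'e', 'd']
'd': index 2 in ['b', 'e', 'd'] -> ['d', 'b', 'e']


Output: [1, 0, 1, 2, 1, 0, 2]


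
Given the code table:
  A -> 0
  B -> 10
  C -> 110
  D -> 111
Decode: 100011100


Decoding:
10 -> B
0 -> A
0 -> A
111 -> D
0 -> A
0 -> A


Result: BAADAA


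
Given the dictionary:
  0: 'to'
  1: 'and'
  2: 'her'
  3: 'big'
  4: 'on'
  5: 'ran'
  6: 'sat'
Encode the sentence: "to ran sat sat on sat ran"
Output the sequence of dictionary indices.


Look up each word in the dictionary:
  'to' -> 0
  'ran' -> 5
  'sat' -> 6
  'sat' -> 6
  'on' -> 4
  'sat' -> 6
  'ran' -> 5

Encoded: [0, 5, 6, 6, 4, 6, 5]


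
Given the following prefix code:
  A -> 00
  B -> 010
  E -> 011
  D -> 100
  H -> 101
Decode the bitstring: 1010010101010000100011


Decoding step by step:
Bits 101 -> H
Bits 00 -> A
Bits 101 -> H
Bits 010 -> B
Bits 100 -> D
Bits 00 -> A
Bits 100 -> D
Bits 011 -> E


Decoded message: HAHBDADE


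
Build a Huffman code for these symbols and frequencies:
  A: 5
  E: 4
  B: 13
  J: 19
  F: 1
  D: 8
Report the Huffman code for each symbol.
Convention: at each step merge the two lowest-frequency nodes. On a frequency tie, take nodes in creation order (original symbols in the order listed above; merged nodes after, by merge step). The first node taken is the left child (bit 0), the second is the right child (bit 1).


Huffman tree construction:
Step 1: Merge F(1) + E(4) = 5
Step 2: Merge A(5) + (F+E)(5) = 10
Step 3: Merge D(8) + (A+(F+E))(10) = 18
Step 4: Merge B(13) + (D+(A+(F+E)))(18) = 31
Step 5: Merge J(19) + (B+(D+(A+(F+E))))(31) = 50
Read each symbol's code off the tree from the root (left child = 0, right child = 1).

Codes:
  A: 1110 (length 4)
  E: 11111 (length 5)
  B: 10 (length 2)
  J: 0 (length 1)
  F: 11110 (length 5)
  D: 110 (length 3)
Average code length: 114/50 = 2.2800 bits/symbol


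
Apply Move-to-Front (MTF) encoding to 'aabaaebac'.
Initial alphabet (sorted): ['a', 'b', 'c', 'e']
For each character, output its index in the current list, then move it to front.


MTF encoding:
'a': index 0 in ['a', 'b', 'c', 'e'] -> ['a', 'b', 'c', 'e']
'a': index 0 in ['a', 'b', 'c', 'e'] -> ['a', 'b', 'c', 'e']
'b': index 1 in ['a', 'b', 'c', 'e'] -> ['b', 'a', 'c', 'e']
'a': index 1 in ['b', 'a', 'c', 'e'] -> ['a', 'b', 'c', 'e']
'a': index 0 in ['a', 'b', 'c', 'e'] -> ['a', 'b', 'c', 'e']
'e': index 3 in ['a', 'b', 'c', 'e'] -> ['e', 'a', 'b', 'c']
'b': index 2 in ['e', 'a', 'b', 'c'] -> ['b', 'e', 'a', 'c']
'a': index 2 in ['b', 'e', 'a', 'c'] -> ['a', 'b', 'e', 'c']
'c': index 3 in ['a', 'b', 'e', 'c'] -> ['c', 'a', 'b', 'e']


Output: [0, 0, 1, 1, 0, 3, 2, 2, 3]


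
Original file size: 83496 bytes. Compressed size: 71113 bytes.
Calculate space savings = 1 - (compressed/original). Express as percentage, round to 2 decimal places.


ratio = compressed/original = 71113/83496 = 0.851693
savings = 1 - ratio = 1 - 0.851693 = 0.148307
as a percentage: 0.148307 * 100 = 14.83%

Space savings = 1 - 71113/83496 = 14.83%


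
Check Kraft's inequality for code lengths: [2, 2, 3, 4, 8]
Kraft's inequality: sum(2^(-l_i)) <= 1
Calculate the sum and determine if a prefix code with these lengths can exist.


Sum = 2^(-2) + 2^(-2) + 2^(-3) + 2^(-4) + 2^(-8)
    = 0.25 + 0.25 + 0.125 + 0.0625 + 0.00390625
    = 177/256 = 0.69140625
Since 0.69140625 <= 1, Kraft's inequality IS satisfied.
A prefix code with these lengths CAN exist.

Kraft sum = 0.69140625. Satisfied.


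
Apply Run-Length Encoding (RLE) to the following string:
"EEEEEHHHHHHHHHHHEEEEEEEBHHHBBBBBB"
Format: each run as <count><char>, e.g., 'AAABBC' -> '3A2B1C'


Scanning runs left to right:
  i=0: run of 'E' x 5 -> '5E'
  i=5: run of 'H' x 11 -> '11H'
  i=16: run of 'E' x 7 -> '7E'
  i=23: run of 'B' x 1 -> '1B'
  i=24: run of 'H' x 3 -> '3H'
  i=27: run of 'B' x 6 -> '6B'

RLE = 5E11H7E1B3H6B


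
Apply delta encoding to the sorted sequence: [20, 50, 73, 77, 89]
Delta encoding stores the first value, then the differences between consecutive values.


First value: 20
Deltas:
  50 - 20 = 30
  73 - 50 = 23
  77 - 73 = 4
  89 - 77 = 12


Delta encoded: [20, 30, 23, 4, 12]


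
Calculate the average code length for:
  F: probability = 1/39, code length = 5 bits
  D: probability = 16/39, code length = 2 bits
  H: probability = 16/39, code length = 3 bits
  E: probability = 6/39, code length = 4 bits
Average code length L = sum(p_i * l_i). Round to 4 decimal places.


Weighted contributions p_i * l_i:
  F: (1/39) * 5 = 5/39
  D: (16/39) * 2 = 32/39
  H: (16/39) * 3 = 48/39
  E: (6/39) * 4 = 24/39
Sum = (5 + 32 + 48 + 24)/39 = 109/39

L = 109/39 = 2.7949 bits/symbol


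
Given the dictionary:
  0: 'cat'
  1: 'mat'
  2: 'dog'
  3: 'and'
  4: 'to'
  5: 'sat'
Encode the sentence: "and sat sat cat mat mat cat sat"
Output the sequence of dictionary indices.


Look up each word in the dictionary:
  'and' -> 3
  'sat' -> 5
  'sat' -> 5
  'cat' -> 0
  'mat' -> 1
  'mat' -> 1
  'cat' -> 0
  'sat' -> 5

Encoded: [3, 5, 5, 0, 1, 1, 0, 5]


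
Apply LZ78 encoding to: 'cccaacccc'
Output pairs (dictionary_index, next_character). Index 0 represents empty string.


LZ78 encoding steps:
Dictionary: {0: ''}
Step 1: w='' (idx 0), next='c' -> output (0, 'c'), add 'c' as idx 1
Step 2: w='c' (idx 1), next='c' -> output (1, 'c'), add 'cc' as idx 2
Step 3: w='' (idx 0), next='a' -> output (0, 'a'), add 'a' as idx 3
Step 4: w='a' (idx 3), next='c' -> output (3, 'c'), add 'ac' as idx 4
Step 5: w='cc' (idx 2), next='c' -> output (2, 'c'), add 'ccc' as idx 5


Encoded: [(0, 'c'), (1, 'c'), (0, 'a'), (3, 'c'), (2, 'c')]


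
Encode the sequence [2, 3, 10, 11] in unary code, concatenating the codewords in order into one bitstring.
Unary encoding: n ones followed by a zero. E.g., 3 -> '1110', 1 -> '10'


Encode each number as n ones followed by a terminating 0:
  2 -> 110 (3 bits)
  3 -> 1110 (4 bits)
  10 -> 11111111110 (11 bits)
  11 -> 111111111110 (12 bits)
Total length = 3 + 4 + 11 + 12 = 30 bits.

Unary([2, 3, 10, 11]) = 110111011111111110111111111110 (30 bits)


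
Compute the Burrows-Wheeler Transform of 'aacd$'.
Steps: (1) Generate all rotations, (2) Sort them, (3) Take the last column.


Rotations (sorted):
  0: $aacd -> last char: d
  1: aacd$ -> last char: $
  2: acd$a -> last char: a
  3: cd$aa -> last char: a
  4: d$aac -> last char: c


BWT = d$aac


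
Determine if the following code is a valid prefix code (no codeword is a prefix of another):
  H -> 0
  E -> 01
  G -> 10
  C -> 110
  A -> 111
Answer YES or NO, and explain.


Checking each pair (does one codeword prefix another?):
  H='0' vs E='01': prefix -- VIOLATION

NO -- this is NOT a valid prefix code. H (0) is a prefix of E (01).


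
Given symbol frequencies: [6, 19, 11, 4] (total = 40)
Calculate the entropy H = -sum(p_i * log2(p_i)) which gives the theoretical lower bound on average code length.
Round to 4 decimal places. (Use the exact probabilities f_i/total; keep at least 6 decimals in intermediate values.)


Per-symbol terms -p_i * log2(p_i) with p_i = f_i/40:
  p = 6/40 = 0.150000: log2(p) = -2.736966, -p*log2(p) = 0.410545
  p = 19/40 = 0.475000: log2(p) = -1.074001, -p*log2(p) = 0.510150
  p = 11/40 = 0.275000: log2(p) = -1.862496, -p*log2(p) = 0.512187
  p = 4/40 = 0.100000: log2(p) = -3.321928, -p*log2(p) = 0.332193
H = 0.410545 + 0.510150 + 0.512187 + 0.332193 = 1.765075

H = 1.7651 bits/symbol


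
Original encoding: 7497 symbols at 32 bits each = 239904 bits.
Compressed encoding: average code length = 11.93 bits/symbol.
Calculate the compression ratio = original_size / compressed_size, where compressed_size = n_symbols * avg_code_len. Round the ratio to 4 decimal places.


original_size = n_symbols * orig_bits = 7497 * 32 = 239904 bits
compressed_size = n_symbols * avg_code_len = 7497 * 11.93 = 89439.21 bits
ratio = original_size / compressed_size = 239904 / 89439.21 = 2.6823

Compression ratio = 2.6823


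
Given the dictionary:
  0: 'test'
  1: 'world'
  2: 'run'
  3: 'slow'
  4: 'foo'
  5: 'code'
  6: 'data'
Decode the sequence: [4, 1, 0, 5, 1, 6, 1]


Look up each index in the dictionary:
  4 -> 'foo'
  1 -> 'world'
  0 -> 'test'
  5 -> 'code'
  1 -> 'world'
  6 -> 'data'
  1 -> 'world'

Decoded: "foo world test code world data world"


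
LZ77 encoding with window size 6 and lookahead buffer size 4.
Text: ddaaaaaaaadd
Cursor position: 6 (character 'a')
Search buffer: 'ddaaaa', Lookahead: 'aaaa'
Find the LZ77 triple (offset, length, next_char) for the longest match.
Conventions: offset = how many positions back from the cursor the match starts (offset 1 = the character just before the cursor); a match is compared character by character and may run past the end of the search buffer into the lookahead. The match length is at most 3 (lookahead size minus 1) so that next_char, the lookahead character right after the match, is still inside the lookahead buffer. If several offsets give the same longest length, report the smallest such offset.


Try each offset into the search buffer:
  offset=1 (pos 5, char 'a'): match length 3
  offset=2 (pos 4, char 'a'): match length 3
  offset=3 (pos 3, char 'a'): match length 3
  offset=4 (pos 2, char 'a'): match length 3
  offset=5 (pos 1, char 'd'): match length 0
  offset=6 (pos 0, char 'd'): match length 0
Longest match has length 3, found at offsets 1, 2, 3, 4; take the smallest, offset 1.
next_char = character at position 6 + 3 = 9 -> 'a'

Best match: offset=1, length=3 (matching 'aaa' starting at position 5)
LZ77 triple: (1, 3, 'a')
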